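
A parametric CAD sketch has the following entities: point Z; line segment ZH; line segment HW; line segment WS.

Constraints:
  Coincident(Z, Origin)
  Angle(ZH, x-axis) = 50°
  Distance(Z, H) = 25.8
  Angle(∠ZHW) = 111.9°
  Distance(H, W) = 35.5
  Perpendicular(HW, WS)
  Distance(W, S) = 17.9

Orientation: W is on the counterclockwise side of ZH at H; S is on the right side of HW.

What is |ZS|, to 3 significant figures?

61.5

Z is at the origin; ZH runs at 50.0° with length 25.8, so H = 25.8·(cos 50.0°, sin 50.0°) = (16.6, 19.8). ∠ZHW = 111.9°, so HW runs at 50.0° + (180° − 111.9°) = 118° from the x-axis; with |HW| = 35.5, W = H + 35.5·(cos 118°, sin 118°) = (-0.137, 51.1). HW is perpendicular to WS; with |WS| = 17.9 on the right of HW, S = W + 17.9·(0.882, 0.471) = (15.7, 59.5). Then |ZS| = |S − Z| = 61.5.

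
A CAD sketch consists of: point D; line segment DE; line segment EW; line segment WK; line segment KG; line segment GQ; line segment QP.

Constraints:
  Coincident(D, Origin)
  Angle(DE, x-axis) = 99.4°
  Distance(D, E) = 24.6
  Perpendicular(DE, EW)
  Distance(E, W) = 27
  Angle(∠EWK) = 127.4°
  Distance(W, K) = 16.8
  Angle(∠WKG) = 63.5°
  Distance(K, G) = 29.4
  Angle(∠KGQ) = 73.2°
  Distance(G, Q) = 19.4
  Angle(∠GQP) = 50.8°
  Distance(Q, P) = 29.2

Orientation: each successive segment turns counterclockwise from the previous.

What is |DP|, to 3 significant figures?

31.2

D is at the origin; DE runs at 99.4° with length 24.6, so E = (-4.02, 24.3). DE ⟂ EW, so EW runs at -171°; with |EW| = 27.0, W = (-30.7, 19.9). ∠EWK = 127.4° gives WK at -118° from the x-axis; with |WK| = 16.8, K = (-38.5, 5.03). ∠WKG = 63.5° gives KG at -1.50° from the x-axis; with |KG| = 29.4, G = (-9.15, 4.26). ∠KGQ = 73.2° gives GQ at 105° from the x-axis; with |GQ| = 19.4, Q = (-14.3, 23.0). ∠GQP = 50.8° gives QP at -126° from the x-axis; with |QP| = 29.2, P = (-31.2, -0.803). Then |DP| = |P − D| = 31.2.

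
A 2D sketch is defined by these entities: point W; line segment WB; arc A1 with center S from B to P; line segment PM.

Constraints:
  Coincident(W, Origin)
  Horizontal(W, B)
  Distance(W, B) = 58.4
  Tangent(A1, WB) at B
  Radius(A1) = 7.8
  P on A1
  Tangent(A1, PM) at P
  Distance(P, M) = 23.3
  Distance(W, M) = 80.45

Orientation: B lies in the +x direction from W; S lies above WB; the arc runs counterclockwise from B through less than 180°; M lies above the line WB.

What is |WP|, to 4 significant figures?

65.29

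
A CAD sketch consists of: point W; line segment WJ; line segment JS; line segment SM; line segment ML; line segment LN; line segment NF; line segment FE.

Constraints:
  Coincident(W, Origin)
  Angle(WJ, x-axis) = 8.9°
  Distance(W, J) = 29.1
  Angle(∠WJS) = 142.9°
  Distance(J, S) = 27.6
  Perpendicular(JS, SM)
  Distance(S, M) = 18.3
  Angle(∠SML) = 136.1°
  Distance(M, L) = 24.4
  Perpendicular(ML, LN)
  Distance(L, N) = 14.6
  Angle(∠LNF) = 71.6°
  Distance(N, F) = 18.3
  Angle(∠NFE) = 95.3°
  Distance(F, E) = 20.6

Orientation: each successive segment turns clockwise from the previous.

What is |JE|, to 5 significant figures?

44.193

W is at the origin; WJ runs at 8.9° with length 29.1, so J = (28.750, 4.5021). ∠WJS = 142.9° gives JS at -28.200° from the x-axis; with |JS| = 27.6, S = (53.074, -8.5403). The perpendicularity gives SM at right angles to JS, so SM runs at -118.20°; with |SM| = 18.3, M = (44.426, -24.668). ∠SML = 136.1° gives ML at -162.10° from the x-axis; with |ML| = 24.4, L = (21.207, -32.168). ML is perpendicular to LN, so LN runs at 107.90°; with |LN| = 14.6, N = (16.720, -18.274). ∠LNF = 71.6° gives NF at -0.50000° from the x-axis; with |NF| = 18.3, F = (35.019, -18.434). ∠NFE = 95.3° gives FE at -85.200° from the x-axis; with |FE| = 20.6, E = (36.743, -38.962). Then |JE| = |E − J| = 44.193.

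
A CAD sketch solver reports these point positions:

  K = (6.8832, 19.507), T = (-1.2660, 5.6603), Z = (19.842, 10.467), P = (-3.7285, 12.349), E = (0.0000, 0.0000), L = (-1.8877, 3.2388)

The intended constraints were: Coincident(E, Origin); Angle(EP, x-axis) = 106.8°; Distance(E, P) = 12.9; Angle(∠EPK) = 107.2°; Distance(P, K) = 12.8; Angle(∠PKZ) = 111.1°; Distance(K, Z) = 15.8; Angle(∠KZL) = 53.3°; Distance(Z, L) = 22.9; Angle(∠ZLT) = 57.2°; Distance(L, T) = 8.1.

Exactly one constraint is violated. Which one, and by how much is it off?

Distance(L, T) = 8.1 — off by 5.60.

E = (0.00, 0.00) ✓; EP at 106.8° ✓; |EP| = 12.90 ✓; ∠EPK = 107.2° ✓; |PK| = 12.80 ✓; ∠PKZ = 111.1° ✓; |KZ| = 15.80 ✓; ∠KZL = 53.30° ✓; |ZL| = 22.90 ✓; ∠ZLT = 57.20° ✓; |LT| = 2.500 ✗.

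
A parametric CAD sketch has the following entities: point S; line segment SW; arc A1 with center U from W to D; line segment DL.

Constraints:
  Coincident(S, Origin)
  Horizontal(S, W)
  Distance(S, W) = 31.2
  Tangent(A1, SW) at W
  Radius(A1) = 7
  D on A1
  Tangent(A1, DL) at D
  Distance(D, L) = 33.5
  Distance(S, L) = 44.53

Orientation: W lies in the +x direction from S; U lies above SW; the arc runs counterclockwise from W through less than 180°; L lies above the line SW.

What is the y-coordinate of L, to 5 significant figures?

39.517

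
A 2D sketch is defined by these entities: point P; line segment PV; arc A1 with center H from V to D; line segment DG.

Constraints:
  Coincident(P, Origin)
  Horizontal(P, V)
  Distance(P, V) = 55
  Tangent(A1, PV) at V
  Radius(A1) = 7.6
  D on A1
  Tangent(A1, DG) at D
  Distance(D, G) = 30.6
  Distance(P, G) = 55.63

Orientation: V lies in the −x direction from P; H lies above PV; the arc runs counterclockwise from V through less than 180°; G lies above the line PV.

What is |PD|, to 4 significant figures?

47.93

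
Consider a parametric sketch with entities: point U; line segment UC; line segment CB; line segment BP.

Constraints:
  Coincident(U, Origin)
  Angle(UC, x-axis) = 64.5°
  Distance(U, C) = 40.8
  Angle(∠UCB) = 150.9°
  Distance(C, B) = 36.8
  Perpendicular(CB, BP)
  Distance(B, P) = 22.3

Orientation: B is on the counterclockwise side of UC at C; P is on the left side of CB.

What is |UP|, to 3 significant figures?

72.5

U is at the origin; UC runs at 64.5° with length 40.8, so C = 40.8·(cos 64.5°, sin 64.5°) = (17.6, 36.8). ∠UCB = 150.9°, so CB runs at 64.5° + (180° − 150.9°) = 93.6° from the x-axis; with |CB| = 36.8, B = C + 36.8·(cos 93.6°, sin 93.6°) = (15.3, 73.6). The perpendicularity gives BP at right angles to CB; with |BP| = 22.3 on the left of CB, P = B + 22.3·(-0.998, -0.0628) = (-7.00, 72.2). Then |UP| = |P − U| = 72.5.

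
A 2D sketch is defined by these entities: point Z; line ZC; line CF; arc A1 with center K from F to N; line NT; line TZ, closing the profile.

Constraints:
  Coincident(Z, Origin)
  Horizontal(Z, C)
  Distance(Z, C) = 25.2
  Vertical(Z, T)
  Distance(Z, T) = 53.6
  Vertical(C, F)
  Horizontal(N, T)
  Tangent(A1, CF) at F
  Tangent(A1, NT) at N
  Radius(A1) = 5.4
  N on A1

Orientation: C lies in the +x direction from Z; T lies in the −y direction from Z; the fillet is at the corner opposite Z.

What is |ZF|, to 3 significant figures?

54.4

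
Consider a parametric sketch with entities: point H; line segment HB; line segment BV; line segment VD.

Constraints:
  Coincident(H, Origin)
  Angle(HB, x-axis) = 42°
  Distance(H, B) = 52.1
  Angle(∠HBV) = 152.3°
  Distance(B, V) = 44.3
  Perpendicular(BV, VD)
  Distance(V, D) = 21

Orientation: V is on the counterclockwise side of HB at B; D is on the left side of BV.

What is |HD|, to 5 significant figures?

90.486

H is at the origin; HB runs at 42.0° with length 52.1, so B = 52.1·(cos 42.0°, sin 42.0°) = (38.718, 34.862). ∠HBV = 152.3°, so BV runs at 42.0° + (180° − 152.3°) = 69.700° from the x-axis; with |BV| = 44.3, V = B + 44.3·(cos 69.700°, sin 69.700°) = (54.087, 76.410). BV is perpendicular to VD; with |VD| = 21.0 on the left of BV, D = V + 21.0·(-0.93789, 0.34694) = (34.391, 83.696). Then |HD| = |D − H| = 90.486.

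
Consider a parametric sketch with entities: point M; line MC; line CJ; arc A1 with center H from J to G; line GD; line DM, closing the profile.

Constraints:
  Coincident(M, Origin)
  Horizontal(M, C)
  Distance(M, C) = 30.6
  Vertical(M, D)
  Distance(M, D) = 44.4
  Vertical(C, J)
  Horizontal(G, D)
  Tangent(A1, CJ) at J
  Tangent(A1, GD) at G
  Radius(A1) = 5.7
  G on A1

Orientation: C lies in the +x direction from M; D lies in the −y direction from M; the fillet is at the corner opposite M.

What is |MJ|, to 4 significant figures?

49.34

The virtual corner opposite M is at (30.60, -44.40). A1 meets CJ tangentially, so HJ is at right angles to CJ and A1 meets GD tangentially, so HG is at right angles to GD, with radius 5.7, so the center H sits 5.7 in from both sides at H = (24.90, -38.70). That places the tangent points at J = (30.60, -38.70) on CJ and G = (24.90, -44.40) on GD. Then |MJ| = |J − M| = 49.34.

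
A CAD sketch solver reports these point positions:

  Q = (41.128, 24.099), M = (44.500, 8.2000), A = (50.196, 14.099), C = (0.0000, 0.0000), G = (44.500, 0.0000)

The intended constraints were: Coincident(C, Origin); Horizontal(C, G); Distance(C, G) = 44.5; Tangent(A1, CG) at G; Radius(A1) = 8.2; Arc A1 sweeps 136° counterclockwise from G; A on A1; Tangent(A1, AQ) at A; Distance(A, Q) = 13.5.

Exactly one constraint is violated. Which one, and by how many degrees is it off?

Tangent(A1, AQ) at A — off by 3.80°.

C = (0.00, 0.00) ✓; C.y = 0.00, G.y = 0.00 ✓; |CG| = 44.50 ✓; ∠(MG, GC) = 90.00° ✓; |MG| = 8.200 ✓; bearing(M→A) − bearing(M→G) = 136.0° ✓; |MA| = 8.200 ✓; ∠(MA, AQ) = 93.80° ✗; |AQ| = 13.50 ✓.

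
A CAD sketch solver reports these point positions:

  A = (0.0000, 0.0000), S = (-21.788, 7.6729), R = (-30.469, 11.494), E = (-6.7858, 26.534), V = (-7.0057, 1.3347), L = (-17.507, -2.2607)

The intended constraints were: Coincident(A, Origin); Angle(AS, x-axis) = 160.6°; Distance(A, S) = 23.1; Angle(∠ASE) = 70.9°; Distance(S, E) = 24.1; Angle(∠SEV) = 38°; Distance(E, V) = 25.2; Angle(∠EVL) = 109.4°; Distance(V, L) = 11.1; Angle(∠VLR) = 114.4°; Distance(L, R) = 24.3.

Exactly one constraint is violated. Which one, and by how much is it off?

Distance(L, R) = 24.3 — off by 5.40.

A = (0.00, 0.00) ✓; AS at 160.6° ✓; |AS| = 23.10 ✓; ∠ASE = 70.90° ✓; |SE| = 24.10 ✓; ∠SEV = 38.00° ✓; |EV| = 25.20 ✓; ∠EVL = 109.4° ✓; |VL| = 11.10 ✓; ∠VLR = 114.4° ✓; |LR| = 18.90 ✗.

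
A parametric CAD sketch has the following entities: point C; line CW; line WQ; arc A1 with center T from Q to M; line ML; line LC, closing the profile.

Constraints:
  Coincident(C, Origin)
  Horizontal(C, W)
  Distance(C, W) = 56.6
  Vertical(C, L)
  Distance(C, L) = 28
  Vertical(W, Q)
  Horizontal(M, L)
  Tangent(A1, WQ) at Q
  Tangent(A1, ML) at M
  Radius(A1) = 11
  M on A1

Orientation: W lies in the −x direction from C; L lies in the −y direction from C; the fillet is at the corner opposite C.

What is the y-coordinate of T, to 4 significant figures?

-17.00

CL is vertical with |CL| = 28.0 and L on the −y side, so L = (0.000, -28.00). The virtual corner opposite C is at (-56.60, -28.00). A1 meets WQ tangentially, so TQ is at right angles to WQ and since A1 is tangent to ML there, TM ⟂ ML, with radius 11.0, so the center T sits 11.0 in from both sides at T = (-45.60, -17.00). So T.y = -17.00.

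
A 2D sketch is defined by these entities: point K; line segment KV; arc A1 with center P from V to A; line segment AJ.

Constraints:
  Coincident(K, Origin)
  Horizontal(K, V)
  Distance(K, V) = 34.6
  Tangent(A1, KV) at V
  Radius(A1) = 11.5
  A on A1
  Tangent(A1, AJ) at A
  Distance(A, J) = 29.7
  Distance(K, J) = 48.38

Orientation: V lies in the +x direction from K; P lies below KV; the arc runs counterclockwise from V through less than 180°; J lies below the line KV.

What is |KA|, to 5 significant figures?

26.062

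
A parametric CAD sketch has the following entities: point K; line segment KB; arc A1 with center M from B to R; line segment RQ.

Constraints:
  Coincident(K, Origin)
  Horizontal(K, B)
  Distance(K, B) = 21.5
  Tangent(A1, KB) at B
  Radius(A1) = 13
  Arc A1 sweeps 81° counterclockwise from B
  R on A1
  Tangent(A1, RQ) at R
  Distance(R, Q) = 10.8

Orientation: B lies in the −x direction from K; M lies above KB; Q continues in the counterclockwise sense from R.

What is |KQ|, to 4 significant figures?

22.73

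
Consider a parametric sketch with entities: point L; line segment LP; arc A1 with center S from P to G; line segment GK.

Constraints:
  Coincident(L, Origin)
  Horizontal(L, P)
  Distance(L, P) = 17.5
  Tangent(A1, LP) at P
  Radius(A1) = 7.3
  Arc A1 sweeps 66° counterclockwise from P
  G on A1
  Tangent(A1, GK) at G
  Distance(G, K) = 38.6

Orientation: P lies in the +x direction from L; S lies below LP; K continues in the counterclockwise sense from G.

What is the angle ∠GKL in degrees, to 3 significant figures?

17.0°

L is at the origin; L and P share the same y with |LP| = 17.5 and P on the +x side, so P = (17.5, 0.00). A1 meets LP tangentially, so SP is at right angles to LP, so S = P + (0, -7.3) = (17.5, -7.30). On A1, P sits at bearing 90° from S; a 66° counterclockwise sweep puts G at bearing 156°, so G = S + 7.3·(cos 156°, sin 156°) = (10.8, -4.33). Since A1 is tangent to GK there, SG ⟂ GK, so GK runs along (−sin 156°, cos 156°); with |GK| = 38.6, K = (-4.87, -39.6). Then cos ∠GKL = KG·KL / (|KG||KL|), giving 17.0°.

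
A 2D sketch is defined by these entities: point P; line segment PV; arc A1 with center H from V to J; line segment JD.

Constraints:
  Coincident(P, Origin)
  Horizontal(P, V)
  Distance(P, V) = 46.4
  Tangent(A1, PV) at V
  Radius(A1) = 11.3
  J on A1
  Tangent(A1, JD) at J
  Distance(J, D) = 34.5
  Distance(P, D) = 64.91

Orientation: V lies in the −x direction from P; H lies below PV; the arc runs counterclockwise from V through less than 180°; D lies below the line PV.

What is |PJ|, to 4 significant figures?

58.97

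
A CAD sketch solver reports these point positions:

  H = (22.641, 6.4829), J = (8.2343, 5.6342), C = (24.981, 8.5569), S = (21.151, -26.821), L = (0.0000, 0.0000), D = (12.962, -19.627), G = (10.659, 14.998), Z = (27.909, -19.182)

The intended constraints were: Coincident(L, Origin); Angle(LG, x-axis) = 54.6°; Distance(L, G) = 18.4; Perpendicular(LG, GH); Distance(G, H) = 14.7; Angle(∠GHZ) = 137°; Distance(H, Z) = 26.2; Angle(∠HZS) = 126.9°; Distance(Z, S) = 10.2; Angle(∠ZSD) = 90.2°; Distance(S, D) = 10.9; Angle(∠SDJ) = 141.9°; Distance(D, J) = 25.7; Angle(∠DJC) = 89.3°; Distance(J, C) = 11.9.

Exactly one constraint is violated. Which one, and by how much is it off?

Distance(J, C) = 11.9 — off by 5.10.

L = (0.00, 0.00) ✓; LG at 54.60° ✓; |LG| = 18.40 ✓; ∠(LG, GH) = 90.00° ✓; |GH| = 14.70 ✓; ∠GHZ = 137.0° ✓; |HZ| = 26.20 ✓; ∠HZS = 126.9° ✓; |ZS| = 10.20 ✓; ∠ZSD = 90.20° ✓; |SD| = 10.90 ✓; ∠SDJ = 141.9° ✓; |DJ| = 25.70 ✓; ∠DJC = 89.30° ✓; |JC| = 17.00 ✗.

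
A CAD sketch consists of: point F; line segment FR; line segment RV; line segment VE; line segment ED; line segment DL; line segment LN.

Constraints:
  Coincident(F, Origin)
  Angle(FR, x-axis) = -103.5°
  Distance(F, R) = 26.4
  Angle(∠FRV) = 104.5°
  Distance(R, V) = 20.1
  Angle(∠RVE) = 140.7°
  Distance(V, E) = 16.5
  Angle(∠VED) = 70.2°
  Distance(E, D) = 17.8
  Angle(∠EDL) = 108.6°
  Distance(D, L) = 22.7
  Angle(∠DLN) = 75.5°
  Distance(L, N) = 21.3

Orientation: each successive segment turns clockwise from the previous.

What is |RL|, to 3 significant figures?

4.86

F is at the origin; FR runs at -103.5° with length 26.4, so R = (-6.16, -25.7). ∠FRV = 104.5° gives RV at -179° from the x-axis; with |RV| = 20.1, V = (-26.3, -26.0). ∠RVE = 140.7° gives VE at 142° from the x-axis; with |VE| = 16.5, E = (-39.2, -15.8). ∠VED = 70.2° gives ED at 31.9° from the x-axis; with |ED| = 17.8, D = (-24.1, -6.39). ∠EDL = 108.6° gives DL at -39.5° from the x-axis; with |DL| = 22.7, L = (-6.58, -20.8). Then |RL| = |L − R| = 4.86.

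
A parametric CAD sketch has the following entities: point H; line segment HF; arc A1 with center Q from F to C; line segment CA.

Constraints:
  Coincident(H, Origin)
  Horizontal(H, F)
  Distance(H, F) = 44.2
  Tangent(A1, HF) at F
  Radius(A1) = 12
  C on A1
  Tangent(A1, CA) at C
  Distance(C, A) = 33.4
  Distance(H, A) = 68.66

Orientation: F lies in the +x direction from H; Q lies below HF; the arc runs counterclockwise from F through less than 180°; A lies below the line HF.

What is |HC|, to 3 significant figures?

38.2

Checks: H = (0.00, 0.00) ✓; ∠(QF, FH) = 90.00° ✓; |QF| = 12.00 ✓; |QC| = 12.00 ✓; ∠(QC, CA) = 90.00° ✓; |CA| = 33.40 ✓; |HA| = 68.66 ✓.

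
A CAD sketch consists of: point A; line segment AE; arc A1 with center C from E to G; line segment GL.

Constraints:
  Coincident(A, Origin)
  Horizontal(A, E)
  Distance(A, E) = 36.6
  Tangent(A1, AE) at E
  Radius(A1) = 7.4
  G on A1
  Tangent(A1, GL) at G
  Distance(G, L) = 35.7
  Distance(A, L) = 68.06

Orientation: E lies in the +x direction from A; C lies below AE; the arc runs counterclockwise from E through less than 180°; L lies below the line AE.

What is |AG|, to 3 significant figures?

33.8

Checks: |CG| = 7.400 ✓; ∠(CG, GL) = 90.00° ✓; |GL| = 35.70 ✓; |AL| = 68.06 ✓.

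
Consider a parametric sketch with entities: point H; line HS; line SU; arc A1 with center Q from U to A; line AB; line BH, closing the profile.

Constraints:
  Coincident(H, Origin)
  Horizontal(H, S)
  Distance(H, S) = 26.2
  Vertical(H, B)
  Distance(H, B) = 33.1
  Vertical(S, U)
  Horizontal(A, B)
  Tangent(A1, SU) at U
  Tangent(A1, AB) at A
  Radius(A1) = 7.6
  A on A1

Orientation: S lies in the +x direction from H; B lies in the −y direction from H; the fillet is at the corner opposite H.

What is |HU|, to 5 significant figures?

36.561

H is at the origin; HS is horizontal with |HS| = 26.2 and S on the +x side, so S = (26.200, 0.0000). H and B share the same x with |HB| = 33.1 and B on the −y side, so B = (0.0000, -33.100). The virtual corner opposite H is at (26.200, -33.100). Tangency of A1 to SU means the radius QU is perpendicular to SU and since A1 is tangent to AB there, QA ⟂ AB, with radius 7.6, so the center Q sits 7.6 in from both sides at Q = (18.600, -25.500). That places the tangent points at U = (26.200, -25.500) on SU and A = (18.600, -33.100) on AB. Then |HU| = |U − H| = 36.561.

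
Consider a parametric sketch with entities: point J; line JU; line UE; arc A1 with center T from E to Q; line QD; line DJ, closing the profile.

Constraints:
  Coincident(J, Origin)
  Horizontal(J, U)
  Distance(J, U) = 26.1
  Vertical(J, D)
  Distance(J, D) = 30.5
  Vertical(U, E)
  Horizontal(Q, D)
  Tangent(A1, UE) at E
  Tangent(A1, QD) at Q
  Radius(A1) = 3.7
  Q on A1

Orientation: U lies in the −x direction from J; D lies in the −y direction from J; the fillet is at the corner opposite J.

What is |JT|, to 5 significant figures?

34.928

J is at the origin; JU is horizontal with |JU| = 26.1 and U on the −x side, so U = (-26.100, 0.0000). JD is vertical with |JD| = 30.5 and D on the −y side, so D = (0.0000, -30.500). The virtual corner opposite J is at (-26.100, -30.500). The tangent condition forces TE to be normal to UE and tangency of A1 to QD means the radius TQ is perpendicular to QD, with radius 3.7, so the center T sits 3.7 in from both sides at T = (-22.400, -26.800). Then |JT| = |T − J| = 34.928.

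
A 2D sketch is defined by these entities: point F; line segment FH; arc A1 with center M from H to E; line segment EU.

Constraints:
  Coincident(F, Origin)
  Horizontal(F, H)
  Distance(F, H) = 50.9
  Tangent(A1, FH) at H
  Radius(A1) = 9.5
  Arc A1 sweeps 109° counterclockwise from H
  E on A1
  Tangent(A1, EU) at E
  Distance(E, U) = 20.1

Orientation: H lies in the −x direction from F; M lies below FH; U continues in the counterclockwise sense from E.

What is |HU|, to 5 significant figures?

31.692

F is at the origin; FH is horizontal with |FH| = 50.9 and H on the −x side, so H = (-50.900, 0.0000). Since A1 is tangent to FH there, MH ⟂ FH, so M = H + (0, -9.5) = (-50.900, -9.5000). On A1, H sits at bearing 90° from M; a 109° counterclockwise sweep puts E at bearing 199°, so E = M + 9.5·(cos 199°, sin 199°) = (-59.882, -12.593). Since A1 is tangent to EU there, ME ⟂ EU, so EU runs along (−sin 199°, cos 199°); with |EU| = 20.1, U = (-53.339, -31.598). Then |HU| = |U − H| = 31.692.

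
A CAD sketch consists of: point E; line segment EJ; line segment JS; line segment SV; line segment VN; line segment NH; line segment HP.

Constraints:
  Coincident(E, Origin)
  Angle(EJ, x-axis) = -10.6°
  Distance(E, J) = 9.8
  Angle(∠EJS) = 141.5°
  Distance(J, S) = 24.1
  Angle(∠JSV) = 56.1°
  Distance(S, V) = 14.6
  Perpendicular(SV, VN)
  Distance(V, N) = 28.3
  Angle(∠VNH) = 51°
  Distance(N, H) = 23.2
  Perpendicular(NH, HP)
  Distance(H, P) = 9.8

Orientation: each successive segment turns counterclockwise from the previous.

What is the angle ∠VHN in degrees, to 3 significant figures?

76.2°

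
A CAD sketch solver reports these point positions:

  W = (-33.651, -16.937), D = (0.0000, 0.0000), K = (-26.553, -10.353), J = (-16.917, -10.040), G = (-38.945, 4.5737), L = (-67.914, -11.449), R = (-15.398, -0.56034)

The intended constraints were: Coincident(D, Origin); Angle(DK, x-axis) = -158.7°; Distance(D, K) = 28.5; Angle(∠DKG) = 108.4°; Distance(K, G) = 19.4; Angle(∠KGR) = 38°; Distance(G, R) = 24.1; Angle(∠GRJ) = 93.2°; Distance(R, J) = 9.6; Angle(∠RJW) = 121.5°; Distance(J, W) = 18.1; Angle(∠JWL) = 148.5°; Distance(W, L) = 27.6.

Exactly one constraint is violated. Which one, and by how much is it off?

Distance(W, L) = 27.6 — off by 7.10.

D = (0.00, 0.00) ✓; DK at -158.7° ✓; |DK| = 28.50 ✓; ∠DKG = 108.4° ✓; |KG| = 19.40 ✓; ∠KGR = 38.00° ✓; |GR| = 24.10 ✓; ∠GRJ = 93.20° ✓; |RJ| = 9.601 ✓; ∠RJW = 121.5° ✓; |JW| = 18.10 ✓; ∠JWL = 148.5° ✓; |WL| = 34.70 ✗.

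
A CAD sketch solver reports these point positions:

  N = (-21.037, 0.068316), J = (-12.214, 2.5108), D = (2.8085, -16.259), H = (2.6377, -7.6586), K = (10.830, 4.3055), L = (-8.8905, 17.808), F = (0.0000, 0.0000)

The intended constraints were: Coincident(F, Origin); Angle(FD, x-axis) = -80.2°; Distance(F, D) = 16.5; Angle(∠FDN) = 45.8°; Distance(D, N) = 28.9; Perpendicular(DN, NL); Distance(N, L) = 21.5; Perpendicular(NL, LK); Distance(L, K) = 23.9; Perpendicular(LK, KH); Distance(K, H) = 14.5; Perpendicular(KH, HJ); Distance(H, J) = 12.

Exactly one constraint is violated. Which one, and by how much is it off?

Distance(H, J) = 12 — off by 6.00.

F = (0.00, 0.00) ✓; FD at -80.20° ✓; |FD| = 16.50 ✓; ∠FDN = 45.80° ✓; |DN| = 28.90 ✓; ∠(DN, NL) = 90.00° ✓; |NL| = 21.50 ✓; ∠(NL, LK) = 90.00° ✓; |LK| = 23.90 ✓; ∠(LK, KH) = 90.00° ✓; |KH| = 14.50 ✓; ∠(KH, HJ) = 90.00° ✓; |HJ| = 18.00 ✗.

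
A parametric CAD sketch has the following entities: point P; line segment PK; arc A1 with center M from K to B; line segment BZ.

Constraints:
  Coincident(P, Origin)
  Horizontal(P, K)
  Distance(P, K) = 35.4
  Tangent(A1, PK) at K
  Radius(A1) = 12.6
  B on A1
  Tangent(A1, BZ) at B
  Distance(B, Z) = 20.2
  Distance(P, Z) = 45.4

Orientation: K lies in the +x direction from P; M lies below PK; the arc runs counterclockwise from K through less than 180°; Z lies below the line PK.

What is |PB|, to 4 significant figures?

28.13

Checks: |MB| = 12.60 ✓; ∠(MB, BZ) = 90.00° ✓; |BZ| = 20.20 ✓; |PZ| = 45.40 ✓.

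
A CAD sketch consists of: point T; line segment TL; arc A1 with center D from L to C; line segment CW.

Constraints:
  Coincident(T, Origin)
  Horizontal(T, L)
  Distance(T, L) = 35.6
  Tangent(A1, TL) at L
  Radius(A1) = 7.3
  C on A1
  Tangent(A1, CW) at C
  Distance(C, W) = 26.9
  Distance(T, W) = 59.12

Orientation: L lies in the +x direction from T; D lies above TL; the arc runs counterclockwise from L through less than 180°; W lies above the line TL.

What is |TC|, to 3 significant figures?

42.9

Checks: T = (0.00, 0.00) ✓; |DC| = 7.300 ✓; ∠(DC, CW) = 90.00° ✓; |CW| = 26.90 ✓; |TW| = 59.12 ✓.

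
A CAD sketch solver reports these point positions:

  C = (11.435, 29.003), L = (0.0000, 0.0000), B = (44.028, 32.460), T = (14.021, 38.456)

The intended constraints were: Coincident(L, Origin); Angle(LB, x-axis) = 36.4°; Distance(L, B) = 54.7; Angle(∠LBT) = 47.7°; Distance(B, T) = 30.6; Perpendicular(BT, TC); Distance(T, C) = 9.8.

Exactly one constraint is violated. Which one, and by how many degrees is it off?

Perpendicular(BT, TC) — off by 4.00°.

L = (0.00, 0.00) ✓; LB at 36.40° ✓; |LB| = 54.70 ✓; ∠LBT = 47.70° ✓; |BT| = 30.60 ✓; ∠(BT, TC) = 86.00° ✗; |TC| = 9.800 ✓.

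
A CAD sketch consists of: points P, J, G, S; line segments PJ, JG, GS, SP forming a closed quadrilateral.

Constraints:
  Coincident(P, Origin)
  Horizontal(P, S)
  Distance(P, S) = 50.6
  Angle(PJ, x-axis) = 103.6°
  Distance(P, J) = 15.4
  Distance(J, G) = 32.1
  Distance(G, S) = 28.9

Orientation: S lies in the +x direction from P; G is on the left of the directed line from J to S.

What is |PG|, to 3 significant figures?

33.7

P is at the origin; P and S share the same y with |PS| = 50.6 and S in +x, so S = (50.6, 0). PJ runs at 103.6° with |PJ| = 15.4, so J = (-3.62, 15.0). G is determined by |JG| = 32.1 and |GS| = 28.9 together: it lies at the intersection of circle(J, 32.1) and circle(S, 28.9). With |JS| = 56.2, the foot of the radical line on JS is 29.9 from J and the perpendicular offset is √(32.1² − 29.9²) = 11.8. Taking the left-of-JS solution: G = (28.3, 18.4).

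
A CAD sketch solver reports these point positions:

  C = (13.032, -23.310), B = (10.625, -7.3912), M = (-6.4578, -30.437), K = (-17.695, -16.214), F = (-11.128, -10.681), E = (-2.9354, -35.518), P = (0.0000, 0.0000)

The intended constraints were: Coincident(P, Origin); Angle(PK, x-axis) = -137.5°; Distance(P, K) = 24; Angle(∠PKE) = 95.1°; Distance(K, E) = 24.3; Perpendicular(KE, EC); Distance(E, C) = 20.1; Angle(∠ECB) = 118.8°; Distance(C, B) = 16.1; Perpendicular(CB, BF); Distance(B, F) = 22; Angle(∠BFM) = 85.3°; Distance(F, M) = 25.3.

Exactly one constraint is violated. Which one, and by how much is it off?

Distance(F, M) = 25.3 — off by 5.00.

P = (0.00, 0.00) ✓; PK at -137.5° ✓; |PK| = 24.00 ✓; ∠PKE = 95.10° ✓; |KE| = 24.30 ✓; ∠(KE, EC) = 90.00° ✓; |EC| = 20.10 ✓; ∠ECB = 118.8° ✓; |CB| = 16.10 ✓; ∠(CB, BF) = 90.00° ✓; |BF| = 22.00 ✓; ∠BFM = 85.30° ✓; |FM| = 20.30 ✗.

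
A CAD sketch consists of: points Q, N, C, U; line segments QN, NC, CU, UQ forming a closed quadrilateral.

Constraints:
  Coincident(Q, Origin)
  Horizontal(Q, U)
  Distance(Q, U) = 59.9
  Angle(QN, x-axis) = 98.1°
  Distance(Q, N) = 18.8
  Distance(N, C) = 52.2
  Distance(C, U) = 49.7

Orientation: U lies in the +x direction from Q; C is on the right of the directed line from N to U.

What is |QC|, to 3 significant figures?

34.6

Checks: Q = (0.00, 0.00) ✓; |NC| = 52.20 ✓; |CU| = 49.70 ✓.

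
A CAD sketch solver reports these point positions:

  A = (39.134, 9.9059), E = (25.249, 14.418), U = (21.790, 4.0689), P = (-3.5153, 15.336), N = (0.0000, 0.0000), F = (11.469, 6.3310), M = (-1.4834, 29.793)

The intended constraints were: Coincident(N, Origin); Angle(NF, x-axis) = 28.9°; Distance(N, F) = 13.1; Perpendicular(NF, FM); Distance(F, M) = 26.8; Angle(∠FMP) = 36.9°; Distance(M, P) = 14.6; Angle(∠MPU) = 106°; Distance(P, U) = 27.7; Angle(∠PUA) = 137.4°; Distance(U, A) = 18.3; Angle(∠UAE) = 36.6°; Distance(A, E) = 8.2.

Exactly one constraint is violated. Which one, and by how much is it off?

Distance(A, E) = 8.2 — off by 6.40.

N = (0.00, 0.00) ✓; NF at 28.90° ✓; |NF| = 13.10 ✓; ∠(NF, FM) = 90.00° ✓; |FM| = 26.80 ✓; ∠FMP = 36.90° ✓; |MP| = 14.60 ✓; ∠MPU = 106.0° ✓; |PU| = 27.70 ✓; ∠PUA = 137.4° ✓; |UA| = 18.30 ✓; ∠UAE = 36.60° ✓; |AE| = 14.60 ✗.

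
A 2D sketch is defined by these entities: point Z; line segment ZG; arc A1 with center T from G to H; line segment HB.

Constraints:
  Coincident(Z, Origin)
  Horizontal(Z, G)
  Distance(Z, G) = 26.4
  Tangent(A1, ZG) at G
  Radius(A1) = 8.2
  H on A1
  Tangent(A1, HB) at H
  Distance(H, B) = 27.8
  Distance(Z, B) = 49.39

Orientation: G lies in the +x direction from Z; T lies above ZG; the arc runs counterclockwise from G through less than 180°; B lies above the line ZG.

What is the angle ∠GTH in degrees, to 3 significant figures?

92.3°

Checks: Z.y = 0.00, G.y = 0.00 ✓; |TH| = 8.200 ✓; ∠(TH, HB) = 90.00° ✓; |HB| = 27.80 ✓; |ZB| = 49.39 ✓.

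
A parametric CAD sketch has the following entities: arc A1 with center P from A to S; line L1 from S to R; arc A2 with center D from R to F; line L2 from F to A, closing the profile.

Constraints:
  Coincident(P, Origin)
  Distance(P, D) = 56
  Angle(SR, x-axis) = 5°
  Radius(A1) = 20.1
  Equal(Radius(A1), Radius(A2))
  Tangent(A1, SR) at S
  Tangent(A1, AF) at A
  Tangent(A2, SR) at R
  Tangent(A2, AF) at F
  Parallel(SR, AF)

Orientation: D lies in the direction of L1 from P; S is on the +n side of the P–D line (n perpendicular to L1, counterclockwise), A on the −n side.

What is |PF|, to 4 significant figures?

59.50

The slot axis is L1's direction at 5.0°, so u = (cos 5.0°, sin 5.0°) = (0.9962, 0.08716) and n = (−sin 5.0°, cos 5.0°) = (-0.08716, 0.9962). P is at the origin and D lies 56.0 along u from P, so D = 56.0·u = (55.79, 4.881). Tangency of A1 to both parallel lines with radius 20.1 puts S and A at P ± 20.1·n: S = (-1.752, 20.02), A = (1.752, -20.02). Equal radii place R and F the same way about D: R = D + 20.1·n = (54.04, 24.90), F = D − 20.1·n = (57.54, -15.14). Then |PF| = |F − P| = 59.50.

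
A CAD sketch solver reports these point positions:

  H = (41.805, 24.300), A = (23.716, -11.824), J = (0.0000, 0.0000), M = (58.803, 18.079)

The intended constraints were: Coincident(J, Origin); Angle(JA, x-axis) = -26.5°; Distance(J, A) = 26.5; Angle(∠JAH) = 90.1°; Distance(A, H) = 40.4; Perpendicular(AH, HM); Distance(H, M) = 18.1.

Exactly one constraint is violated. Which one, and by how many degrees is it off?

Perpendicular(AH, HM) — off by 6.50°.

J = (0.00, 0.00) ✓; JA at -26.50° ✓; |JA| = 26.50 ✓; ∠JAH = 90.10° ✓; |AH| = 40.40 ✓; ∠(AH, HM) = 83.50° ✗; |HM| = 18.10 ✓.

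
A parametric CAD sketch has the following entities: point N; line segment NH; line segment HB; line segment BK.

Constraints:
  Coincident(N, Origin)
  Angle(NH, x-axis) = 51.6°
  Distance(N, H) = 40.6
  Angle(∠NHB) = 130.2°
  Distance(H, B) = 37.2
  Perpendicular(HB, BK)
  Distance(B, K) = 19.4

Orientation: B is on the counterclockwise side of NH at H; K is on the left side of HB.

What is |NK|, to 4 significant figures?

64.46

N is at the origin; NH runs at 51.6° with length 40.6, so H = 40.6·(cos 51.6°, sin 51.6°) = (25.22, 31.82). ∠NHB = 130.2°, so HB runs at 51.6° + (180° − 130.2°) = 101.4° from the x-axis; with |HB| = 37.2, B = H + 37.2·(cos 101.4°, sin 101.4°) = (17.87, 68.28). The perpendicularity gives BK at right angles to HB; with |BK| = 19.4 on the left of HB, K = B + 19.4·(-0.9803, -0.1977) = (-1.152, 64.45). Then |NK| = |K − N| = 64.46.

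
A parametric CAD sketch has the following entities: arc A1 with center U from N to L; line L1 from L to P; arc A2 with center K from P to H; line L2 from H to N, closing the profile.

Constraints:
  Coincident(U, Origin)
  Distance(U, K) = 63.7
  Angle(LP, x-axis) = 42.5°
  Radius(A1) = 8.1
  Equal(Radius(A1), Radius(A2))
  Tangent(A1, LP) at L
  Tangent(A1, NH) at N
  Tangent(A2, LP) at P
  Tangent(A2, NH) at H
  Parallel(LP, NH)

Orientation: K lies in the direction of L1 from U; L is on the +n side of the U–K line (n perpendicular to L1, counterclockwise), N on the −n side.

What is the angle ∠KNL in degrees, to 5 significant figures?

82.753°

U is at the origin and K lies 63.7 along u from U, so K = 63.7·u = (46.965, 43.035). Tangency of A1 to both parallel lines with radius 8.1 puts L and N at U ± 8.1·n: L = (-5.4723, 5.9719), N = (5.4723, -5.9719). Then cos ∠KNL = NK·NL / (|NK||NL|), giving 82.753°.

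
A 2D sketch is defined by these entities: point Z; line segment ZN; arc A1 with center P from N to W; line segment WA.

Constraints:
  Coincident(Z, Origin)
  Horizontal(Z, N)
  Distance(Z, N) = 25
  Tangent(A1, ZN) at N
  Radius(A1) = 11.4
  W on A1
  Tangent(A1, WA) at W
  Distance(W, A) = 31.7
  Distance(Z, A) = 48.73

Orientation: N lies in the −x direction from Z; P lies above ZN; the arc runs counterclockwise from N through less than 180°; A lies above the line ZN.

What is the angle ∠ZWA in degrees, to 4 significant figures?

144.8°

Checks: ∠(PN, NZ) = 90.00° ✓; |PN| = 11.40 ✓; |PW| = 11.40 ✓; ∠(PW, WA) = 90.00° ✓; |WA| = 31.70 ✓; |ZA| = 48.73 ✓.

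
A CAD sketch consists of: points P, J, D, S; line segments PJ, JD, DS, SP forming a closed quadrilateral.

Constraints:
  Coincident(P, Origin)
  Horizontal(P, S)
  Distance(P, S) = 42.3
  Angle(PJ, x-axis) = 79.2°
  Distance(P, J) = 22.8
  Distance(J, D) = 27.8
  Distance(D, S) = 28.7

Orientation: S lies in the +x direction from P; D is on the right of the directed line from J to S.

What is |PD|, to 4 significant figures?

14.33

Checks: |PS| = 42.30 ✓; |PJ| = 22.80 ✓; |JD| = 27.80 ✓; |DS| = 28.70 ✓.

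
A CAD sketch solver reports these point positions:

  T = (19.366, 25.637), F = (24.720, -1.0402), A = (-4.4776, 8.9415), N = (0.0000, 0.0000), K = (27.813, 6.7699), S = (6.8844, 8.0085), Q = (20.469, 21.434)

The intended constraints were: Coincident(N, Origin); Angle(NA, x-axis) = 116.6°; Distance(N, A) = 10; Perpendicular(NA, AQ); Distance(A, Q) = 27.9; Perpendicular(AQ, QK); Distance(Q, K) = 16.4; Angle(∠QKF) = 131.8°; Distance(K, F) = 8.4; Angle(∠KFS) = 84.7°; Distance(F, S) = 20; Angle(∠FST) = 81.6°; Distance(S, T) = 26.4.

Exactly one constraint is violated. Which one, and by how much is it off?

Distance(S, T) = 26.4 — off by 4.80.

N = (0.00, 0.00) ✓; NA at 116.6° ✓; |NA| = 10.00 ✓; ∠(NA, AQ) = 90.00° ✓; |AQ| = 27.90 ✓; ∠(AQ, QK) = 90.00° ✓; |QK| = 16.40 ✓; ∠QKF = 131.8° ✓; |KF| = 8.400 ✓; ∠KFS = 84.70° ✓; |FS| = 20.00 ✓; ∠FST = 81.60° ✓; |ST| = 21.60 ✗.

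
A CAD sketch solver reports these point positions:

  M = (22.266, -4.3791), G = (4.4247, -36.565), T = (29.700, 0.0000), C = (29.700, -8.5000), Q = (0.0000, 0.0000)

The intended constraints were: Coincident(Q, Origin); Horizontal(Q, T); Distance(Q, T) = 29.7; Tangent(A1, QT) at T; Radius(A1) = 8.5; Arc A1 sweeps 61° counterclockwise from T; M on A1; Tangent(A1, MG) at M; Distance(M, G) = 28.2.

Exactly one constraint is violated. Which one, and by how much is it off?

Distance(M, G) = 28.2 — off by 8.60.

Q = (0.00, 0.00) ✓; Q.y = 0.00, T.y = 0.00 ✓; |QT| = 29.70 ✓; ∠(CT, TQ) = 90.00° ✓; |CT| = 8.500 ✓; bearing(C→M) − bearing(C→T) = 61.00° ✓; |CM| = 8.500 ✓; ∠(CM, MG) = 90.00° ✓; |MG| = 36.80 ✗.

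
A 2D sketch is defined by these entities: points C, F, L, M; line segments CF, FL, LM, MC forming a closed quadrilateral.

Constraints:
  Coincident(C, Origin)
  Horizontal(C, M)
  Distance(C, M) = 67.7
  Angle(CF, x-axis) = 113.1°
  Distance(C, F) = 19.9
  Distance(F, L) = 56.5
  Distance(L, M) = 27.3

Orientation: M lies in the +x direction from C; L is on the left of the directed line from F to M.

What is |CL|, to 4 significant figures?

52.47

Checks: |FL| = 56.50 ✓; |LM| = 27.30 ✓.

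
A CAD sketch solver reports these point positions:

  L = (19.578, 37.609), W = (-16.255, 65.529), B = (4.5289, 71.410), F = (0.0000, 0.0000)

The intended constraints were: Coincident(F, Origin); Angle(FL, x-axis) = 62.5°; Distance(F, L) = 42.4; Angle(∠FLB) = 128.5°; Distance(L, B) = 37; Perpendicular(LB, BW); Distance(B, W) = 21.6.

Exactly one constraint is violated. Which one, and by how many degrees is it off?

Perpendicular(LB, BW) — off by 8.20°.

F = (0.00, 0.00) ✓; FL at 62.50° ✓; |FL| = 42.40 ✓; ∠FLB = 128.5° ✓; |LB| = 37.00 ✓; ∠(LB, BW) = 81.80° ✗; |BW| = 21.60 ✓.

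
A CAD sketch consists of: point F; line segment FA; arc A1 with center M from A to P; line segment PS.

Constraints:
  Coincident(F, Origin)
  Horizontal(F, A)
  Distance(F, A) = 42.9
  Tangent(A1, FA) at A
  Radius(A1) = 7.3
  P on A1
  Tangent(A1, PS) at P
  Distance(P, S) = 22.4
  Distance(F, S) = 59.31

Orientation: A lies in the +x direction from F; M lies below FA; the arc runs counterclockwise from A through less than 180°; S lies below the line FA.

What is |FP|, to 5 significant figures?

39.168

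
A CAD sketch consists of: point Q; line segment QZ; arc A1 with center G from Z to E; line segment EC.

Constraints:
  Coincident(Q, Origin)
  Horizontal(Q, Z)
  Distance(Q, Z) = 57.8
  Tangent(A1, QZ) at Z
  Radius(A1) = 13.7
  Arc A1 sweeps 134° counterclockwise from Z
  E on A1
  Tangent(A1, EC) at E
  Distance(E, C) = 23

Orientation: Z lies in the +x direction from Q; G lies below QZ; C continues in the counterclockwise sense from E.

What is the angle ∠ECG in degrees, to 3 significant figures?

30.8°

Q is at the origin; QZ is horizontal with |QZ| = 57.8 and Z on the +x side, so Z = (57.8, 0.00). The tangent condition forces GZ to be normal to QZ, so G = Z + (0, -13.7) = (57.8, -13.7). On A1, Z sits at bearing 90° from G; a 134° counterclockwise sweep puts E at bearing 224°, so E = G + 13.7·(cos 224°, sin 224°) = (47.9, -23.2). Tangency of A1 to EC means the radius GE is perpendicular to EC, so EC runs along (−sin 224°, cos 224°); with |EC| = 23.0, C = (63.9, -39.8). Then cos ∠ECG = CE·CG / (|CE||CG|), giving 30.8°.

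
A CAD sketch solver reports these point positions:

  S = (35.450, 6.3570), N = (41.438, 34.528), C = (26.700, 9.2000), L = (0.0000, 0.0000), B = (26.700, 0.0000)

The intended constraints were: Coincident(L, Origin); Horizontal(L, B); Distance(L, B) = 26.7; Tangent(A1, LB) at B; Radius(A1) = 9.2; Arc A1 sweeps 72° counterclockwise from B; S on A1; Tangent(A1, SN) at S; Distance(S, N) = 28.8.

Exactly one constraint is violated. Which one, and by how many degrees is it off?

Tangent(A1, SN) at S — off by 6.00°.

L = (0.00, 0.00) ✓; L.y = 0.00, B.y = 0.00 ✓; |LB| = 26.70 ✓; ∠(CB, BL) = 90.00° ✓; |CB| = 9.200 ✓; bearing(C→S) − bearing(C→B) = 72.00° ✓; |CS| = 9.200 ✓; ∠(CS, SN) = 84.00° ✗; |SN| = 28.80 ✓.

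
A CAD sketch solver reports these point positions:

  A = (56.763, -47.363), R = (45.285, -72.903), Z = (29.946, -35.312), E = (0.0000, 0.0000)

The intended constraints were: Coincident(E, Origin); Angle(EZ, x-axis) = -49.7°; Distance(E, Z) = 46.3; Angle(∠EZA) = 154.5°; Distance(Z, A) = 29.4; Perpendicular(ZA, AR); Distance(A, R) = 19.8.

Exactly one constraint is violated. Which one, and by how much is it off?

Distance(A, R) = 19.8 — off by 8.20.

E = (0.00, 0.00) ✓; EZ at -49.70° ✓; |EZ| = 46.30 ✓; ∠EZA = 154.5° ✓; |ZA| = 29.40 ✓; ∠(ZA, AR) = 90.00° ✓; |AR| = 28.00 ✗.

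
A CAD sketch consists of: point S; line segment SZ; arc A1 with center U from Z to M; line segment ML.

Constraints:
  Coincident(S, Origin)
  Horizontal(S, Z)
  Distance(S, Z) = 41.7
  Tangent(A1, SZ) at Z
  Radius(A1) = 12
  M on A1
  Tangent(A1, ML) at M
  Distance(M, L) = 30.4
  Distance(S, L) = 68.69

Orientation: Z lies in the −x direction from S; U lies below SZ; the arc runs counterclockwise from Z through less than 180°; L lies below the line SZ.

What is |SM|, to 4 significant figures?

54.98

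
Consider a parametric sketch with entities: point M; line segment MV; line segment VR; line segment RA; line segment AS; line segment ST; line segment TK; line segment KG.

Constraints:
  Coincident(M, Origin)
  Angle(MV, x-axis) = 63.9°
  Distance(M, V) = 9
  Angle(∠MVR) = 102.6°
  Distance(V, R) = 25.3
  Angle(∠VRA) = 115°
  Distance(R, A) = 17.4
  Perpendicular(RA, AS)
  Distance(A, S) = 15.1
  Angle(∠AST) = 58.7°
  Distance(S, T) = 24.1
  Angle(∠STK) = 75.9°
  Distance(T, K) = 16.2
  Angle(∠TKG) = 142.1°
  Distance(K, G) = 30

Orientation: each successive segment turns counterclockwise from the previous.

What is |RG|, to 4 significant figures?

40.07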